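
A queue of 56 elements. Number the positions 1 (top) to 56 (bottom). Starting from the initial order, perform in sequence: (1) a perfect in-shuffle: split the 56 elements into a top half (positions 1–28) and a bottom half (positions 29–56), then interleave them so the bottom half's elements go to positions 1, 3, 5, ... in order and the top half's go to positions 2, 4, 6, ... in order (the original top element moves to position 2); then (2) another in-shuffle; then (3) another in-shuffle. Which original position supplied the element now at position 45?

27

Undo the operations in reverse order, starting from position 45:
  undo op 3 (in-shuffle, from bottom half): 45 ← 51
  undo op 2 (in-shuffle, from bottom half): 51 ← 54
  undo op 1 (in-shuffle, from top half): 54 ← 27
So the element at position 45 came from original position 27.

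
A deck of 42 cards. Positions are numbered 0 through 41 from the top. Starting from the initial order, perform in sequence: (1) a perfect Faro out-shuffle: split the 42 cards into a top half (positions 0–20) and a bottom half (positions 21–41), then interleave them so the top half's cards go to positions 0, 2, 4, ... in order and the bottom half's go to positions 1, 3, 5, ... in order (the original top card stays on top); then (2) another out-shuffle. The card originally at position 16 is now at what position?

23

Track the card from position 16 forward through each operation:
  after op 1 (out-shuffle): 16 → 32
  after op 2 (out-shuffle): 32 → 23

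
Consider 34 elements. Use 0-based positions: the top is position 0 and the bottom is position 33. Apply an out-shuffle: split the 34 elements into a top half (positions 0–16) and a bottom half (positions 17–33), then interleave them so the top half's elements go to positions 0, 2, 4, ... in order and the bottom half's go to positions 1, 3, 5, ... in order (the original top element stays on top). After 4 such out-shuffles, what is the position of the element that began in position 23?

Track the element's position through each out-shuffle:
23 → 13 → 26 → 19 → 5

5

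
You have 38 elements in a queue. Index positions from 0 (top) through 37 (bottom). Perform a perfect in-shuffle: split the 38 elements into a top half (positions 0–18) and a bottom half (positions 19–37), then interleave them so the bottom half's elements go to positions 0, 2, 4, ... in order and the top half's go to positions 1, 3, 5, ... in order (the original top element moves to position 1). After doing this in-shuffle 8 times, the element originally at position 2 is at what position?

Track the element's position through each in-shuffle:
2 → 5 → 11 → 23 → 8 → 17 → 35 → 32 → 26

26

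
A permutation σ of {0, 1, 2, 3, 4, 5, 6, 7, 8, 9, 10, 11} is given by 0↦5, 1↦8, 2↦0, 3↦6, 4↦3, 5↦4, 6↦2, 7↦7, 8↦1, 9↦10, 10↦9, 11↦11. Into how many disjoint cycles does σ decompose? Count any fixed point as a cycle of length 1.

Cycle decomposition: (0 5 4 3 6 2) (1 8) (7) (9 10) (11).
5 cycles.

5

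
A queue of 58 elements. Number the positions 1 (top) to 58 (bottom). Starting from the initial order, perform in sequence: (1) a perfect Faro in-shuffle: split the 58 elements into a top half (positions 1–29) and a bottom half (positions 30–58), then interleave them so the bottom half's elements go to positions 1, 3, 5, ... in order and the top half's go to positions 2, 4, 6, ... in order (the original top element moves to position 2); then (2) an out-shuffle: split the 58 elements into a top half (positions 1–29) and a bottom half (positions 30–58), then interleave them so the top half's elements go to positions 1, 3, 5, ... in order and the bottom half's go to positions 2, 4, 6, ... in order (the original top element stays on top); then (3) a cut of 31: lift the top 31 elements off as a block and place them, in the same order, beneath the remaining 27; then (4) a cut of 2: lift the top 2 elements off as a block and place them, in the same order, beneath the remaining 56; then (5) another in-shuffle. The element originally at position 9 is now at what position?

4

Track the element from position 9 forward through each operation:
  after op 1 (in-shuffle): 9 → 18
  after op 2 (out-shuffle): 18 → 35
  after op 3 (cut 31): 35 → 4
  after op 4 (cut 2): 4 → 2
  after op 5 (in-shuffle): 2 → 4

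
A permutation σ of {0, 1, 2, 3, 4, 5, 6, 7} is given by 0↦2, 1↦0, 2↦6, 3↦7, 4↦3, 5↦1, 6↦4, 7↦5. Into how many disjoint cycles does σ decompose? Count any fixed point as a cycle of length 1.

Cycle decomposition: (0 2 6 4 3 7 5 1).
1 cycle.

1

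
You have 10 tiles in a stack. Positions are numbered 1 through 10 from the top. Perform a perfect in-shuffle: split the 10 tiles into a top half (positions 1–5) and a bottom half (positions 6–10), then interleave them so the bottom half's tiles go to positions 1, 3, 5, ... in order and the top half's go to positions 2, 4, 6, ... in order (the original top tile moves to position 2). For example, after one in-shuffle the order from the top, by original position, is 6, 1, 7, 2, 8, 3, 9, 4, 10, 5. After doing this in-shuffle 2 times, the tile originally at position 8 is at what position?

Track the tile's position through each in-shuffle:
8 → 5 → 10

10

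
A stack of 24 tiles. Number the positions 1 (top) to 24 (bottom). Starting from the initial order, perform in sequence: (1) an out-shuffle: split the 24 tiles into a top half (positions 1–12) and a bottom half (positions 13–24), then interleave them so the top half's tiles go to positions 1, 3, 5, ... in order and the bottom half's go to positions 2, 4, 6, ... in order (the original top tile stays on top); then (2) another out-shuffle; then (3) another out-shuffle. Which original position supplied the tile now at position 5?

Undo the operations in reverse order, starting from position 5:
  undo op 3 (out-shuffle, from top half): 5 ← 3
  undo op 2 (out-shuffle, from top half): 3 ← 2
  undo op 1 (out-shuffle, from bottom half): 2 ← 13
So the tile at position 5 came from original position 13.

13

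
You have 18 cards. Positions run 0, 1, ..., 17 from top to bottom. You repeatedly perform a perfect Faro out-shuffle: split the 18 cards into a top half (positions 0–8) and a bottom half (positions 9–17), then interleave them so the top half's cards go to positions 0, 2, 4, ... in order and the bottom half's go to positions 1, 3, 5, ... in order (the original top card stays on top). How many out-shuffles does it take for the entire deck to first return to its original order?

8

The out-shuffle permutes the 18 positions with cycle lengths [1, 1, 8, 8].
Every card is home exactly when every cycle has completed a whole number of laps, i.e. after lcm(1, 8) = 8 out-shuffles.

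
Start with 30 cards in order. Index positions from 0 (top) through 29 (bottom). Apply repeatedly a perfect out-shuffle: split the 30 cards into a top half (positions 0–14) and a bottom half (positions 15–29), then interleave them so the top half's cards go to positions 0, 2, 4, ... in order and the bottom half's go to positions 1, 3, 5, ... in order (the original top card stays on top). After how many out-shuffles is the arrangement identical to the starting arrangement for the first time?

The out-shuffle permutes the 30 positions with cycle lengths [1, 1, 28].
Every card is home exactly when every cycle has completed a whole number of laps, i.e. after lcm(1, 28) = 28 out-shuffles.

28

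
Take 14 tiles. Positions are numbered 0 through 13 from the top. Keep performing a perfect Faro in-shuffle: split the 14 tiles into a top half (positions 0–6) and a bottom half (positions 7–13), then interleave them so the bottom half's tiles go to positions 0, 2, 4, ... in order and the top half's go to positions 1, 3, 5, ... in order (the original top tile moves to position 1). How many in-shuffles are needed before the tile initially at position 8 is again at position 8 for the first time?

Follow position 8 under repeated in-shuffles:
8 → 2 → 5 → 11 → 8
It first returns after 4 in-shuffles.

4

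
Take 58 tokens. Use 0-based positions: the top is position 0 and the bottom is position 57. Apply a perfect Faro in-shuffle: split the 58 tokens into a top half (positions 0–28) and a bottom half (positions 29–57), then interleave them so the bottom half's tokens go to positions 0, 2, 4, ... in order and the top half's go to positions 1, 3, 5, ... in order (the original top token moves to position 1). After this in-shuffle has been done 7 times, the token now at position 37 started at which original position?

50

Work backwards from position 37, undoing one in-shuffle at a time:
37 ← 18 ← 38 ← 48 ← 53 ← 26 ← 42 ← 50
So the token now at position 37 started at position 50.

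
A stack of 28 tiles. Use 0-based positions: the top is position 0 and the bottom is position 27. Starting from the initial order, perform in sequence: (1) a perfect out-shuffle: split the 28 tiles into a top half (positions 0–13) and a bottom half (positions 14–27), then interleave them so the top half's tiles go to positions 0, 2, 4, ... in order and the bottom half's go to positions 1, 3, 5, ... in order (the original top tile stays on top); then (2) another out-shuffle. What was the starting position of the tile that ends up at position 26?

Undo the operations in reverse order, starting from position 26:
  undo op 2 (out-shuffle, from top half): 26 ← 13
  undo op 1 (out-shuffle, from bottom half): 13 ← 20
So the tile at position 26 came from original position 20.

20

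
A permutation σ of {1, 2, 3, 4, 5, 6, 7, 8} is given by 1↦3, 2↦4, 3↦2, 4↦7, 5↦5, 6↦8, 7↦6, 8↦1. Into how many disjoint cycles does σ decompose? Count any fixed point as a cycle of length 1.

2

Cycle decomposition: (1 3 2 4 7 6 8) (5).
2 cycles.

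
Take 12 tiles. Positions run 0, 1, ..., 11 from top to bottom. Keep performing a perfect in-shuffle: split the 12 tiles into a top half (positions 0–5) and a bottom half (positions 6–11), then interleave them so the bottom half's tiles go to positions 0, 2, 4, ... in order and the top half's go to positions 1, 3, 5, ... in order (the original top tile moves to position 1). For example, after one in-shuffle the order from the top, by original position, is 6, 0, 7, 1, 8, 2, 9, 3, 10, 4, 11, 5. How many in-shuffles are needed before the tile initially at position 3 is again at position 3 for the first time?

12

Follow position 3 under repeated in-shuffles:
3 → 7 → 2 → 5 → 11 → 10 → 8 → 4 → 9 → 6 → 0 → 1 → 3
It first returns after 12 in-shuffles.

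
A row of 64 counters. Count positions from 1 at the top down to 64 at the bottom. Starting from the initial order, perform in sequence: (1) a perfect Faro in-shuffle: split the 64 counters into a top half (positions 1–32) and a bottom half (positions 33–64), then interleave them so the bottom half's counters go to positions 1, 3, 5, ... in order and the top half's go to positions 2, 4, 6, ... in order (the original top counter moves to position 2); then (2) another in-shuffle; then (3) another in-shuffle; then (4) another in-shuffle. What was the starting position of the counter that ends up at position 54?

Undo the operations in reverse order, starting from position 54:
  undo op 4 (in-shuffle, from top half): 54 ← 27
  undo op 3 (in-shuffle, from bottom half): 27 ← 46
  undo op 2 (in-shuffle, from top half): 46 ← 23
  undo op 1 (in-shuffle, from bottom half): 23 ← 44
So the counter at position 54 came from original position 44.

44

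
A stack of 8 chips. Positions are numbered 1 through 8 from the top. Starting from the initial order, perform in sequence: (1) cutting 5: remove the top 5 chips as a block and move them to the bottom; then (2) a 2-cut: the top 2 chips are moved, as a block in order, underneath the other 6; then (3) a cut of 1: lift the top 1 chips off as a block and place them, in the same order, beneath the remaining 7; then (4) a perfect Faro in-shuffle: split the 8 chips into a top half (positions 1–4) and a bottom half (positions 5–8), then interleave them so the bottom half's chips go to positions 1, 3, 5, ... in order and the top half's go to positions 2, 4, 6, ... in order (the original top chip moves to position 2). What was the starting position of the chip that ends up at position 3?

Undo the operations in reverse order, starting from position 3:
  undo op 4 (in-shuffle, from bottom half): 3 ← 6
  undo op 3 (cut 1): 6 ← 7
  undo op 2 (cut 2): 7 ← 1
  undo op 1 (cut 5): 1 ← 6
So the chip at position 3 came from original position 6.

6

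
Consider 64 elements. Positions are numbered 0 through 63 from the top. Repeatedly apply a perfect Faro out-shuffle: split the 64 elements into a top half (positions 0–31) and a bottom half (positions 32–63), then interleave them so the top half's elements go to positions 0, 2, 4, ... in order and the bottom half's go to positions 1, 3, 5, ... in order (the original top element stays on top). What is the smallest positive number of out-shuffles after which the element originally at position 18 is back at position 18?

3

Follow position 18 under repeated out-shuffles:
18 → 36 → 9 → 18
It first returns after 3 out-shuffles.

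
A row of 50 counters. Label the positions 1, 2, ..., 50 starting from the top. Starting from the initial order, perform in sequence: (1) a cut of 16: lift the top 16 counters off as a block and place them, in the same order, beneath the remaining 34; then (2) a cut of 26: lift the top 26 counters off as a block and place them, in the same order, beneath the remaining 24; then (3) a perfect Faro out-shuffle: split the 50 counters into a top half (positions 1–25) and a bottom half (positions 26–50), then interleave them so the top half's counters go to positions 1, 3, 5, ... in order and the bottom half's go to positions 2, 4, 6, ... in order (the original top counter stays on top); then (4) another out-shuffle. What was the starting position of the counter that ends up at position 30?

Undo the operations in reverse order, starting from position 30:
  undo op 4 (out-shuffle, from bottom half): 30 ← 40
  undo op 3 (out-shuffle, from bottom half): 40 ← 45
  undo op 2 (cut 26): 45 ← 21
  undo op 1 (cut 16): 21 ← 37
So the counter at position 30 came from original position 37.

37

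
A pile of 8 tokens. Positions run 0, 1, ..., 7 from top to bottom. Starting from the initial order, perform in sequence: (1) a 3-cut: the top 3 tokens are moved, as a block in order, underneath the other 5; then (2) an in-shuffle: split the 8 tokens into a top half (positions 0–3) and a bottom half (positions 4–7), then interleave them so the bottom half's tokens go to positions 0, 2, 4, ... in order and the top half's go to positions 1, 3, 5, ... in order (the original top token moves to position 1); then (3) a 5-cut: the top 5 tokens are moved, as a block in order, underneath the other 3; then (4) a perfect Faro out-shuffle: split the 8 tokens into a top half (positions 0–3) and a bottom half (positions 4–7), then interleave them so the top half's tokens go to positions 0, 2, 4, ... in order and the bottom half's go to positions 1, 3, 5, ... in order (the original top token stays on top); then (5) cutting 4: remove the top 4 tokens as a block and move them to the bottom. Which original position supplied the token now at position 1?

Undo the operations in reverse order, starting from position 1:
  undo op 5 (cut 4): 1 ← 5
  undo op 4 (out-shuffle, from bottom half): 5 ← 6
  undo op 3 (cut 5): 6 ← 3
  undo op 2 (in-shuffle, from top half): 3 ← 1
  undo op 1 (cut 3): 1 ← 4
So the token at position 1 came from original position 4.

4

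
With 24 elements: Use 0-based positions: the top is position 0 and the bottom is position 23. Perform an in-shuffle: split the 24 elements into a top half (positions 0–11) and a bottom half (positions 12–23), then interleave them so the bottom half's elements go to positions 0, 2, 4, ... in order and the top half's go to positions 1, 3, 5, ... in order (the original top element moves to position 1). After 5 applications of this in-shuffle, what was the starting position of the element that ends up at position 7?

Work backwards from position 7, undoing one in-shuffle at a time:
7 ← 3 ← 1 ← 0 ← 12 ← 18
So the element now at position 7 started at position 18.

18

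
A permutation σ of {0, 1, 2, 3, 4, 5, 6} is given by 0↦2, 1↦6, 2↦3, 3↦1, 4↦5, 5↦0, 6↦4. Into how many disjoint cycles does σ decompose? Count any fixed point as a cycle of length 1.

Cycle decomposition: (0 2 3 1 6 4 5).
1 cycle.

1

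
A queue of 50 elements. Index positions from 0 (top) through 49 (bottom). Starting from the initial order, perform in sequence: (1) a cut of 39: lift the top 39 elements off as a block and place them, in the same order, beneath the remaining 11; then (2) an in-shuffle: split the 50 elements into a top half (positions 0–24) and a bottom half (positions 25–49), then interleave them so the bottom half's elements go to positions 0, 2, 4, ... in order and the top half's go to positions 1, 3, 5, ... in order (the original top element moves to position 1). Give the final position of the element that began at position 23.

18

Track the element from position 23 forward through each operation:
  after op 1 (cut 39): 23 → 34
  after op 2 (in-shuffle): 34 → 18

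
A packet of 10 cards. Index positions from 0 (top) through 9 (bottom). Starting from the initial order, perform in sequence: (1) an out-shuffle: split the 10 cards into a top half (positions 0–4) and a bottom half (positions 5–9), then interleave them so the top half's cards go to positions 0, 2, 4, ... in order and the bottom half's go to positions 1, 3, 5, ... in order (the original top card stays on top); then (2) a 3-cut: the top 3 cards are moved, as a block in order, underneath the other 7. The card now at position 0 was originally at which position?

6

Undo the operations in reverse order, starting from position 0:
  undo op 2 (cut 3): 0 ← 3
  undo op 1 (out-shuffle, from bottom half): 3 ← 6
So the card at position 0 came from original position 6.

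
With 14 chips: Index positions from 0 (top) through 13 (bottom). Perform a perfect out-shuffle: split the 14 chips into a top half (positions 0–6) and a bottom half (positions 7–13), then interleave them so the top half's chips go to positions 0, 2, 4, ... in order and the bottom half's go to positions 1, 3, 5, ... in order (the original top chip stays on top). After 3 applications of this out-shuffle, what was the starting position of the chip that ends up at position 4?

7

Work backwards from position 4, undoing one out-shuffle at a time:
4 ← 2 ← 1 ← 7
So the chip now at position 4 started at position 7.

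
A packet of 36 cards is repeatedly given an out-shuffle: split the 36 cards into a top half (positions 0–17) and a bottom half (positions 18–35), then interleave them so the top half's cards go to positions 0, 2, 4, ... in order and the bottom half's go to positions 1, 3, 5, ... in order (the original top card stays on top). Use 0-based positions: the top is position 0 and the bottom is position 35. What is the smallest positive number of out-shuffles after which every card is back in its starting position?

12

The out-shuffle permutes the 36 positions with cycle lengths [1, 1, 3, 3, 4, 12, 12].
Every card is home exactly when every cycle has completed a whole number of laps, i.e. after lcm(1, 3, 4, 12) = 12 out-shuffles.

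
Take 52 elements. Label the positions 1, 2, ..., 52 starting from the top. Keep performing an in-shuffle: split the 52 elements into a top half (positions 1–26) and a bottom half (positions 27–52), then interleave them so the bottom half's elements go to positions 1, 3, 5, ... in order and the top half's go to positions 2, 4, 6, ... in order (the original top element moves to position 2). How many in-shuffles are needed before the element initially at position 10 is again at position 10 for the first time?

52

Follow position 10 under repeated in-shuffles:
10 → 20 → 40 → 27 → 1 → 2 → 4 → 8 → ... → 10 (length 52)
It first returns after 52 in-shuffles.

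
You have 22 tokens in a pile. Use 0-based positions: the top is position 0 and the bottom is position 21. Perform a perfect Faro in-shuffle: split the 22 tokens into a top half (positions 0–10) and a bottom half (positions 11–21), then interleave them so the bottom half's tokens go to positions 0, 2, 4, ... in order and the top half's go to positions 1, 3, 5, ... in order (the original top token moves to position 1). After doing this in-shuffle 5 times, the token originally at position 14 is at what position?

Track the token's position through each in-shuffle:
14 → 6 → 13 → 4 → 9 → 19

19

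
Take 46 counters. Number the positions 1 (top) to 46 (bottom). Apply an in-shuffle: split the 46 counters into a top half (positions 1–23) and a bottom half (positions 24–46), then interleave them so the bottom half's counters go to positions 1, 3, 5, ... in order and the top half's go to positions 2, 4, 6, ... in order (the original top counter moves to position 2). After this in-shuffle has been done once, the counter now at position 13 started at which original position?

Work backwards from position 13, undoing one in-shuffle at a time:
13 ← 30
So the counter now at position 13 started at position 30.

30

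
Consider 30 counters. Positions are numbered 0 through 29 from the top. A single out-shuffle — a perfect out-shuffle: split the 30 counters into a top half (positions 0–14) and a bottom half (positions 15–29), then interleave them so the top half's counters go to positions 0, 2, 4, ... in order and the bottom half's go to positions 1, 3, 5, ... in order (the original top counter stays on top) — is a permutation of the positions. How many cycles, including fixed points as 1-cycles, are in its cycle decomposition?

Trace each unvisited position around until it returns:
(0) (1 2 4 8 16 3 ... len 28) (29)
3 cycles in total.

3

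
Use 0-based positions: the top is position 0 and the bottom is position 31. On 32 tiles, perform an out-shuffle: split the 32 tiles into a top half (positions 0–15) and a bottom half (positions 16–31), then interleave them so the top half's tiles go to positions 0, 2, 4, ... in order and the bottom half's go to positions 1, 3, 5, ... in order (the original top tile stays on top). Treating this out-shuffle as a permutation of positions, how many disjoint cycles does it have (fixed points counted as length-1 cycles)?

8

Trace each unvisited position around until it returns:
(0) (1 2 4 8 16) (3 6 12 24 17) (5 10 20 9 18) (7 14 28 25 19) (11 22 13 26 21) (15 30 29 27 23) (31)
8 cycles in total.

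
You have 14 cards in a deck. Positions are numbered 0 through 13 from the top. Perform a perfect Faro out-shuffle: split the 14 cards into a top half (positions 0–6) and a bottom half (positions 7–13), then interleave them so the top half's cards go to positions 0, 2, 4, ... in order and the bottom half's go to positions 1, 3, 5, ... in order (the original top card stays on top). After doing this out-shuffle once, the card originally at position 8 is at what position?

3

Track the card's position through each out-shuffle:
8 → 3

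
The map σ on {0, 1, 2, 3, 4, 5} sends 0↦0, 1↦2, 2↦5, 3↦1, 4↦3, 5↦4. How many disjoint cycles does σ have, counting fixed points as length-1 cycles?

2

Cycle decomposition: (0) (1 2 5 4 3).
2 cycles.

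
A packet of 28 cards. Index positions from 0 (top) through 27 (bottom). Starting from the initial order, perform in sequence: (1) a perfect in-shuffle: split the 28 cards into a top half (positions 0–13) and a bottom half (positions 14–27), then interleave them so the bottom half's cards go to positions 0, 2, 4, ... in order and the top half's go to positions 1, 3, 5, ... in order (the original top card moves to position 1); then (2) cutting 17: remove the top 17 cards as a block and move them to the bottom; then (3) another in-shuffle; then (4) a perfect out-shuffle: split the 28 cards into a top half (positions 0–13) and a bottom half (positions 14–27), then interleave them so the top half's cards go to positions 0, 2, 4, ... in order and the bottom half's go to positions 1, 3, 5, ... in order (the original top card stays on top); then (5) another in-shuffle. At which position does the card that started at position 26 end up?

7

Track the card from position 26 forward through each operation:
  after op 1 (in-shuffle): 26 → 24
  after op 2 (cut 17): 24 → 7
  after op 3 (in-shuffle): 7 → 15
  after op 4 (out-shuffle): 15 → 3
  after op 5 (in-shuffle): 3 → 7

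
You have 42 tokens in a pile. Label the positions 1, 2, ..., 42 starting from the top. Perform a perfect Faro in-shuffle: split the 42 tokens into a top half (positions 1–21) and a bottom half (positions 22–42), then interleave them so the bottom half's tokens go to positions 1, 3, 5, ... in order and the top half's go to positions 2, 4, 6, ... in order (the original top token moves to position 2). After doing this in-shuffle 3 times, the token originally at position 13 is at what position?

18

Track the token's position through each in-shuffle:
13 → 26 → 9 → 18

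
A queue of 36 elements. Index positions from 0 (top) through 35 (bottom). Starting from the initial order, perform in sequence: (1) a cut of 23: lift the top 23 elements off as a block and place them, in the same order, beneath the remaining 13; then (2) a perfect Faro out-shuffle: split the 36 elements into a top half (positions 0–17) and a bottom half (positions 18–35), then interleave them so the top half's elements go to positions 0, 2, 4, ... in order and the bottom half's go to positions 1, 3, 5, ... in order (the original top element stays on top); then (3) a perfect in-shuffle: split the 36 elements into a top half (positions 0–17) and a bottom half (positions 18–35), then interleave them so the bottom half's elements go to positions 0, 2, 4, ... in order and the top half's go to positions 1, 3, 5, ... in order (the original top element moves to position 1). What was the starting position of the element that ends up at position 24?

2

Undo the operations in reverse order, starting from position 24:
  undo op 3 (in-shuffle, from bottom half): 24 ← 30
  undo op 2 (out-shuffle, from top half): 30 ← 15
  undo op 1 (cut 23): 15 ← 2
So the element at position 24 came from original position 2.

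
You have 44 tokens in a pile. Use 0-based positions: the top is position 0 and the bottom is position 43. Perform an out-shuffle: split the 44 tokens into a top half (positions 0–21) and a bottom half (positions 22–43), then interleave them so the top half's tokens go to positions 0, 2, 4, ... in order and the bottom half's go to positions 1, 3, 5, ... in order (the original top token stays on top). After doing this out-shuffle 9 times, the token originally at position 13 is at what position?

34

Track the token's position through each out-shuffle:
13 → 26 → 9 → 18 → 36 → 29 → 15 → 30 → 17 → 34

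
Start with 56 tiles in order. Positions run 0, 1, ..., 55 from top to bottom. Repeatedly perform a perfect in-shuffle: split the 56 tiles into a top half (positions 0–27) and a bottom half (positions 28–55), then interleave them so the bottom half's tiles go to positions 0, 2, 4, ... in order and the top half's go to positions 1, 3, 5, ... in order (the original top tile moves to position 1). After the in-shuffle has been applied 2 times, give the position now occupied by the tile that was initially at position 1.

7

Track the tile's position through each in-shuffle:
1 → 3 → 7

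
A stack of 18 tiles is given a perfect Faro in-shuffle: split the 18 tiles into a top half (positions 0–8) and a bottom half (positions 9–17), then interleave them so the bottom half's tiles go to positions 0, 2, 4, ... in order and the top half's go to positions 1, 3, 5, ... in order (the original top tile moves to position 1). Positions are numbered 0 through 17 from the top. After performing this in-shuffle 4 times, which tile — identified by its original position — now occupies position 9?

Work backwards from position 9, undoing one in-shuffle at a time:
9 ← 4 ← 11 ← 5 ← 2
So the tile now at position 9 started at position 2.

2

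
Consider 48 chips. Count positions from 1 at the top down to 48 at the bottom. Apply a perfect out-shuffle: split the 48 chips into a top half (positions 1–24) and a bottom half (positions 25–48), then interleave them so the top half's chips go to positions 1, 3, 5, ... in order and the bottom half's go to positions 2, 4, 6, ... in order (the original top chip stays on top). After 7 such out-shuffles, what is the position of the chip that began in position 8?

4

Track the chip's position through each out-shuffle:
8 → 15 → 29 → 10 → 19 → 37 → 26 → 4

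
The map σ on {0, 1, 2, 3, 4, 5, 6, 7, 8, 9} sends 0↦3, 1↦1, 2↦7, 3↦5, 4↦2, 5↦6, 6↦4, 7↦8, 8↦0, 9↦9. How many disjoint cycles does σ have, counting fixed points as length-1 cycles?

Cycle decomposition: (0 3 5 6 4 2 7 8) (1) (9).
3 cycles.

3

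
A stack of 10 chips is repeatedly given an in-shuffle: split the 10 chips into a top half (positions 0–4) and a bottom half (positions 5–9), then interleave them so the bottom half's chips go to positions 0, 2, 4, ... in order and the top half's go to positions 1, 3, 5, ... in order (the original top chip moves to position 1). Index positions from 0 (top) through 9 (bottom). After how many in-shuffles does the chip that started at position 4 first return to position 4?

Follow position 4 under repeated in-shuffles:
4 → 9 → 8 → 6 → 2 → 5 → 0 → 1 → 3 → 7 → 4
It first returns after 10 in-shuffles.

10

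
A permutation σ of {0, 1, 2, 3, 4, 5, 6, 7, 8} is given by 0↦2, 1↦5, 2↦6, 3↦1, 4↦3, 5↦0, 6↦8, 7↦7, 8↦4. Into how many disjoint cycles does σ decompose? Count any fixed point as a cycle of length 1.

2

Cycle decomposition: (0 2 6 8 4 3 1 5) (7).
2 cycles.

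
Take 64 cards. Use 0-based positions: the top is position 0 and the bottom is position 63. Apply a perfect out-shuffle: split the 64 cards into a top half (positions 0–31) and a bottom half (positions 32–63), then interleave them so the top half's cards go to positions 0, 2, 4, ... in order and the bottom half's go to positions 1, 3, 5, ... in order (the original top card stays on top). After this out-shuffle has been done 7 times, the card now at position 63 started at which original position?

Work backwards from position 63, undoing one out-shuffle at a time:
63 ← 63 ← 63 ← 63 ← 63 ← 63 ← 63 ← 63
So the card now at position 63 started at position 63.

63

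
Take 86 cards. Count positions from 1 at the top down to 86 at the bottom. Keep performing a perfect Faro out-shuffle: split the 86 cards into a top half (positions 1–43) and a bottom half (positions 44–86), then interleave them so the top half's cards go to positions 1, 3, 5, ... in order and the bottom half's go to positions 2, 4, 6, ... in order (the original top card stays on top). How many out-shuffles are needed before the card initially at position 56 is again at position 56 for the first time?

8

Follow position 56 under repeated out-shuffles:
56 → 26 → 51 → 16 → 31 → 61 → 36 → 71 → 56
It first returns after 8 out-shuffles.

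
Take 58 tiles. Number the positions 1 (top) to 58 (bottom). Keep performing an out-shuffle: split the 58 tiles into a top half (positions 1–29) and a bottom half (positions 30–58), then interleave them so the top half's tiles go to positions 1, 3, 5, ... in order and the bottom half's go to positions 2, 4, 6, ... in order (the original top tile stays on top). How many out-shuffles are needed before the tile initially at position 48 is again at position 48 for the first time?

18

Follow position 48 under repeated out-shuffles:
48 → 38 → 18 → 35 → 12 → 23 → 45 → 32 → 6 → 11 → 21 → 41 → 24 → 47 → 36 → 14 → 27 → 53 → 48
It first returns after 18 out-shuffles.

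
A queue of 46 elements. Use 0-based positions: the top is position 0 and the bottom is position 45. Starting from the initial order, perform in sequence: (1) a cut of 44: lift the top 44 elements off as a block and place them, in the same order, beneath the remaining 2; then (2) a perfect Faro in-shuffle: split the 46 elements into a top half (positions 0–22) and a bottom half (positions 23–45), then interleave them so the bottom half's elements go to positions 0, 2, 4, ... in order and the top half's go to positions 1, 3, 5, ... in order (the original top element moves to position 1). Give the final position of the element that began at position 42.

Track the element from position 42 forward through each operation:
  after op 1 (cut 44): 42 → 44
  after op 2 (in-shuffle): 44 → 42

42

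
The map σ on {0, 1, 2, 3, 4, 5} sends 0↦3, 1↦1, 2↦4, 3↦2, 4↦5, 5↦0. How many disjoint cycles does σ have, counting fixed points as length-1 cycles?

2

Cycle decomposition: (0 3 2 4 5) (1).
2 cycles.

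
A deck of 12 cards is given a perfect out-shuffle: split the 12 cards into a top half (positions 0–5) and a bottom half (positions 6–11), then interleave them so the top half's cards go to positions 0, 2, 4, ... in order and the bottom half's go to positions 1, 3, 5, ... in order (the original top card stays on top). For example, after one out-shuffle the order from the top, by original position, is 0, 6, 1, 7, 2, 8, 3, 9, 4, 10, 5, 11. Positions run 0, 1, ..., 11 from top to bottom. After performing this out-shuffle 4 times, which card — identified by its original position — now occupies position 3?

5

Work backwards from position 3, undoing one out-shuffle at a time:
3 ← 7 ← 9 ← 10 ← 5
So the card now at position 3 started at position 5.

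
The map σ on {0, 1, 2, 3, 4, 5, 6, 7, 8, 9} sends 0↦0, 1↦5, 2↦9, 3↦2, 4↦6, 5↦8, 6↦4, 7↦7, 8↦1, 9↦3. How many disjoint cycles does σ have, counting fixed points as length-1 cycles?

5

Cycle decomposition: (0) (1 5 8) (2 9 3) (4 6) (7).
5 cycles.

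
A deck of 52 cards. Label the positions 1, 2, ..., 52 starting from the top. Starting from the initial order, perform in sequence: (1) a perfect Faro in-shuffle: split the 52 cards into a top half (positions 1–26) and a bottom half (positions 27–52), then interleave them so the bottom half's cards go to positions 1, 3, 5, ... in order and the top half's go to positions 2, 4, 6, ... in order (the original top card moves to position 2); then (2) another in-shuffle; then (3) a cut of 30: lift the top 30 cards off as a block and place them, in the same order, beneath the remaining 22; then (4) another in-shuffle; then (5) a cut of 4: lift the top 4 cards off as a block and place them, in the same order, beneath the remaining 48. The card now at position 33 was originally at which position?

19

Undo the operations in reverse order, starting from position 33:
  undo op 5 (cut 4): 33 ← 37
  undo op 4 (in-shuffle, from bottom half): 37 ← 45
  undo op 3 (cut 30): 45 ← 23
  undo op 2 (in-shuffle, from bottom half): 23 ← 38
  undo op 1 (in-shuffle, from top half): 38 ← 19
So the card at position 33 came from original position 19.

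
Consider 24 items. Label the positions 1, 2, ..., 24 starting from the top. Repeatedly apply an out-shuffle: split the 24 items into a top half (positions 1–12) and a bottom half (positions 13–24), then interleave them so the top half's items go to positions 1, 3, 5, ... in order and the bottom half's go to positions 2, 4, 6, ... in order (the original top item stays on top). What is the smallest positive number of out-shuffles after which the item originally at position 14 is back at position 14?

11

Follow position 14 under repeated out-shuffles:
14 → 4 → 7 → 13 → 2 → 3 → 5 → 9 → 17 → 10 → 19 → 14
It first returns after 11 out-shuffles.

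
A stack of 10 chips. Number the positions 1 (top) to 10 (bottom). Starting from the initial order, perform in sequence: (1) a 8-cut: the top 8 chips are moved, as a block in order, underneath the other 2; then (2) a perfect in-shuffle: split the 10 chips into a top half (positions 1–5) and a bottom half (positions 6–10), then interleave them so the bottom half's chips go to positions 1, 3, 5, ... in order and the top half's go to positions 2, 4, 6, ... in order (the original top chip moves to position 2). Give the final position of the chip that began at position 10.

4

Track the chip from position 10 forward through each operation:
  after op 1 (cut 8): 10 → 2
  after op 2 (in-shuffle): 2 → 4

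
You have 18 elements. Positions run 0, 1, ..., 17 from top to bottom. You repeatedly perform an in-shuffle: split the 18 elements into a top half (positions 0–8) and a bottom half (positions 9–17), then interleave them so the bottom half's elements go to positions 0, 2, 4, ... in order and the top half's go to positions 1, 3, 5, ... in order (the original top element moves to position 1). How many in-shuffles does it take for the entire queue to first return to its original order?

18

The in-shuffle permutes the 18 positions with cycle lengths [18].
Every element is home exactly when every cycle has completed a whole number of laps, i.e. after lcm(18) = 18 in-shuffles.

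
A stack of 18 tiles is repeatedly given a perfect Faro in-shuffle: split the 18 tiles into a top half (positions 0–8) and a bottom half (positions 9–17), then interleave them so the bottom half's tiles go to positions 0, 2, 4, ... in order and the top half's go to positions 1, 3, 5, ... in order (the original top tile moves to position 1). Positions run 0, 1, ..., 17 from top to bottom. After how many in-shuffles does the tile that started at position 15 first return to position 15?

18

Follow position 15 under repeated in-shuffles:
15 → 12 → 6 → 13 → 8 → 17 → 16 → 14 → 10 → 2 → 5 → 11 → 4 → 9 → 0 → 1 → 3 → 7 → 15
It first returns after 18 in-shuffles.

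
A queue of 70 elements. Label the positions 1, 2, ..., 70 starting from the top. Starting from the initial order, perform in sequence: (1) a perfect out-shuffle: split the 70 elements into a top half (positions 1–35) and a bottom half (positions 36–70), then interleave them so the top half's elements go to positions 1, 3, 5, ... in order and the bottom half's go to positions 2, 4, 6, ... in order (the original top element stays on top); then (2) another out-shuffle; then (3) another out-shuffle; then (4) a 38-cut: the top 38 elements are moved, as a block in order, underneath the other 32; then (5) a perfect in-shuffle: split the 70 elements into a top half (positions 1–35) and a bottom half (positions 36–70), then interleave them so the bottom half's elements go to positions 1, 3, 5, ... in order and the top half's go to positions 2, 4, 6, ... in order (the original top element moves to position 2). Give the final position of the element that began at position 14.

65

Track the element from position 14 forward through each operation:
  after op 1 (out-shuffle): 14 → 27
  after op 2 (out-shuffle): 27 → 53
  after op 3 (out-shuffle): 53 → 36
  after op 4 (cut 38): 36 → 68
  after op 5 (in-shuffle): 68 → 65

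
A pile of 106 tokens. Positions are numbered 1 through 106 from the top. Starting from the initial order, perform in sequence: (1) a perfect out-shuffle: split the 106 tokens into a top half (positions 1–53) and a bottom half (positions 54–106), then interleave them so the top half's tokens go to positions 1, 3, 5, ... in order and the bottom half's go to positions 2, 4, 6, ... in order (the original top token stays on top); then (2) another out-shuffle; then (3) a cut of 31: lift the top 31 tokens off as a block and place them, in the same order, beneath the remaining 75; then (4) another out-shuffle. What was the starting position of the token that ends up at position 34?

Undo the operations in reverse order, starting from position 34:
  undo op 4 (out-shuffle, from bottom half): 34 ← 70
  undo op 3 (cut 31): 70 ← 101
  undo op 2 (out-shuffle, from top half): 101 ← 51
  undo op 1 (out-shuffle, from top half): 51 ← 26
So the token at position 34 came from original position 26.

26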